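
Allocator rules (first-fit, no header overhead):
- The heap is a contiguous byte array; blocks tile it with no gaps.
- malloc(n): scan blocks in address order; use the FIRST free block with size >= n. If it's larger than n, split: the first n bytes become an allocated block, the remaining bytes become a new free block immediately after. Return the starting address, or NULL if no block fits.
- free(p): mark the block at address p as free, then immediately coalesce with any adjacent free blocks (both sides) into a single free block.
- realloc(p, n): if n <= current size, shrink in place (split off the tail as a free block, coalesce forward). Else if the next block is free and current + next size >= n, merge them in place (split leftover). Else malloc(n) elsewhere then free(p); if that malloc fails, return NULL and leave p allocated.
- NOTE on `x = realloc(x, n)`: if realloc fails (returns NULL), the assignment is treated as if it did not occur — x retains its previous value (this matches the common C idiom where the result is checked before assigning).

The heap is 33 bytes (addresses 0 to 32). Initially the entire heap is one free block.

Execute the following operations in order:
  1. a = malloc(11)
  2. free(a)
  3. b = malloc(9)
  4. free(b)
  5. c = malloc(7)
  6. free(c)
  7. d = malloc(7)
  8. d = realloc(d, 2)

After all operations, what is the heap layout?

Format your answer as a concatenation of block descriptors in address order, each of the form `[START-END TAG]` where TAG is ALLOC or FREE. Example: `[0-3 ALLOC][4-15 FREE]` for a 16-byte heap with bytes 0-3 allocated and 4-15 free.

Answer: [0-1 ALLOC][2-32 FREE]

Derivation:
Op 1: a = malloc(11) -> a = 0; heap: [0-10 ALLOC][11-32 FREE]
Op 2: free(a) -> (freed a); heap: [0-32 FREE]
Op 3: b = malloc(9) -> b = 0; heap: [0-8 ALLOC][9-32 FREE]
Op 4: free(b) -> (freed b); heap: [0-32 FREE]
Op 5: c = malloc(7) -> c = 0; heap: [0-6 ALLOC][7-32 FREE]
Op 6: free(c) -> (freed c); heap: [0-32 FREE]
Op 7: d = malloc(7) -> d = 0; heap: [0-6 ALLOC][7-32 FREE]
Op 8: d = realloc(d, 2) -> d = 0; heap: [0-1 ALLOC][2-32 FREE]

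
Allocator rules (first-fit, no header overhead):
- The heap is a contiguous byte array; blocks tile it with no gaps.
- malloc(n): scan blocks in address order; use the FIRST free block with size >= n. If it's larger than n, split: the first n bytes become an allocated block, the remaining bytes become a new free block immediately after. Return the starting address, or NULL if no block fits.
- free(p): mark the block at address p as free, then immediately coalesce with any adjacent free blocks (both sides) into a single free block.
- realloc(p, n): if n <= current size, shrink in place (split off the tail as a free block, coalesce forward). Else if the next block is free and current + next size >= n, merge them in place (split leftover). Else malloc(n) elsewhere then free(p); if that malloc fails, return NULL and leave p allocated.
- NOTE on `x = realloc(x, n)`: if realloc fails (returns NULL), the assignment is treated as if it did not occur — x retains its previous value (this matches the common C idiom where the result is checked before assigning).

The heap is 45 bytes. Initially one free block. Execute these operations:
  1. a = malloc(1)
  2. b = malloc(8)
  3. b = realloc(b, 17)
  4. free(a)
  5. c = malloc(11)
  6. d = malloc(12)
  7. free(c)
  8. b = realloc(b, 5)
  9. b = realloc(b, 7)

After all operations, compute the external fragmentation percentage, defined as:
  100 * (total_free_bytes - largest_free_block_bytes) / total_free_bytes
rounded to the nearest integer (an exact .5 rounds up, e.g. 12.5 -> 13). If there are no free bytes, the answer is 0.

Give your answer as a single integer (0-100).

Answer: 19

Derivation:
Op 1: a = malloc(1) -> a = 0; heap: [0-0 ALLOC][1-44 FREE]
Op 2: b = malloc(8) -> b = 1; heap: [0-0 ALLOC][1-8 ALLOC][9-44 FREE]
Op 3: b = realloc(b, 17) -> b = 1; heap: [0-0 ALLOC][1-17 ALLOC][18-44 FREE]
Op 4: free(a) -> (freed a); heap: [0-0 FREE][1-17 ALLOC][18-44 FREE]
Op 5: c = malloc(11) -> c = 18; heap: [0-0 FREE][1-17 ALLOC][18-28 ALLOC][29-44 FREE]
Op 6: d = malloc(12) -> d = 29; heap: [0-0 FREE][1-17 ALLOC][18-28 ALLOC][29-40 ALLOC][41-44 FREE]
Op 7: free(c) -> (freed c); heap: [0-0 FREE][1-17 ALLOC][18-28 FREE][29-40 ALLOC][41-44 FREE]
Op 8: b = realloc(b, 5) -> b = 1; heap: [0-0 FREE][1-5 ALLOC][6-28 FREE][29-40 ALLOC][41-44 FREE]
Op 9: b = realloc(b, 7) -> b = 1; heap: [0-0 FREE][1-7 ALLOC][8-28 FREE][29-40 ALLOC][41-44 FREE]
Free blocks: [1 21 4] total_free=26 largest=21 -> 100*(26-21)/26 = 500/26 ≈ 19.231 -> rounds to 19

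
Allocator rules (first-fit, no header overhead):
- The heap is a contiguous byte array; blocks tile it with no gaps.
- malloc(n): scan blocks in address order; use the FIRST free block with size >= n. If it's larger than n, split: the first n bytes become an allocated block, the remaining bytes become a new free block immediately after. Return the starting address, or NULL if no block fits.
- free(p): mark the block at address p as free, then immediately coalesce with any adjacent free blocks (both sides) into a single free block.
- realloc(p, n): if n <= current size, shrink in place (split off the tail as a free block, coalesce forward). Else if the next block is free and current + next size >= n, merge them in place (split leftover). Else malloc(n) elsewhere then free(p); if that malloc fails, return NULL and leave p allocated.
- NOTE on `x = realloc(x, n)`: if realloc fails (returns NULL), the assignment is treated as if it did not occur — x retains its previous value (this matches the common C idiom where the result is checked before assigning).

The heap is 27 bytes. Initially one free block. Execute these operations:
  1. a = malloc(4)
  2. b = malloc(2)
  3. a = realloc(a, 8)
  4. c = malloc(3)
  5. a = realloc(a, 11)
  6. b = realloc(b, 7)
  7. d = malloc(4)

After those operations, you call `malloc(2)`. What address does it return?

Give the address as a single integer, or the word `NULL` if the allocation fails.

Answer: 3

Derivation:
Op 1: a = malloc(4) -> a = 0; heap: [0-3 ALLOC][4-26 FREE]
Op 2: b = malloc(2) -> b = 4; heap: [0-3 ALLOC][4-5 ALLOC][6-26 FREE]
Op 3: a = realloc(a, 8) -> a = 6; heap: [0-3 FREE][4-5 ALLOC][6-13 ALLOC][14-26 FREE]
Op 4: c = malloc(3) -> c = 0; heap: [0-2 ALLOC][3-3 FREE][4-5 ALLOC][6-13 ALLOC][14-26 FREE]
Op 5: a = realloc(a, 11) -> a = 6; heap: [0-2 ALLOC][3-3 FREE][4-5 ALLOC][6-16 ALLOC][17-26 FREE]
Op 6: b = realloc(b, 7) -> b = 17; heap: [0-2 ALLOC][3-5 FREE][6-16 ALLOC][17-23 ALLOC][24-26 FREE]
Op 7: d = malloc(4) -> d = NULL; heap: [0-2 ALLOC][3-5 FREE][6-16 ALLOC][17-23 ALLOC][24-26 FREE]
malloc(2): first-fit scan over [0-2 ALLOC][3-5 FREE][6-16 ALLOC][17-23 ALLOC][24-26 FREE] -> 3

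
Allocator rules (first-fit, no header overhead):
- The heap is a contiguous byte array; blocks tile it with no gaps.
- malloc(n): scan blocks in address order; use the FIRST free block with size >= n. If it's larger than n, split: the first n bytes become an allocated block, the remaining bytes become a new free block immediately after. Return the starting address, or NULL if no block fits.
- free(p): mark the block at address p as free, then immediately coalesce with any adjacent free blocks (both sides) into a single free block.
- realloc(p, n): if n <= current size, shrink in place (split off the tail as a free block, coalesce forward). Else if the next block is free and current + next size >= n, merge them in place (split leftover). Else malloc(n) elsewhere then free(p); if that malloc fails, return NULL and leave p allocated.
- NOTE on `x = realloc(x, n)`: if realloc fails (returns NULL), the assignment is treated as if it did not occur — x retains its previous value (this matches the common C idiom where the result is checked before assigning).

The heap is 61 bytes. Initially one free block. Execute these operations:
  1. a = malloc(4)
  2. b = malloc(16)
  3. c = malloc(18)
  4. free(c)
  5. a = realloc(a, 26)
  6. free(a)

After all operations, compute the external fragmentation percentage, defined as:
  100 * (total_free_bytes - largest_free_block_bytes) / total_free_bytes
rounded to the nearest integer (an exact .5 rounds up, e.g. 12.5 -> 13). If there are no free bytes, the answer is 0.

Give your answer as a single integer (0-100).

Op 1: a = malloc(4) -> a = 0; heap: [0-3 ALLOC][4-60 FREE]
Op 2: b = malloc(16) -> b = 4; heap: [0-3 ALLOC][4-19 ALLOC][20-60 FREE]
Op 3: c = malloc(18) -> c = 20; heap: [0-3 ALLOC][4-19 ALLOC][20-37 ALLOC][38-60 FREE]
Op 4: free(c) -> (freed c); heap: [0-3 ALLOC][4-19 ALLOC][20-60 FREE]
Op 5: a = realloc(a, 26) -> a = 20; heap: [0-3 FREE][4-19 ALLOC][20-45 ALLOC][46-60 FREE]
Op 6: free(a) -> (freed a); heap: [0-3 FREE][4-19 ALLOC][20-60 FREE]
Free blocks: [4 41] total_free=45 largest=41 -> 100*(45-41)/45 = 400/45 ≈ 8.889 -> rounds to 9

Answer: 9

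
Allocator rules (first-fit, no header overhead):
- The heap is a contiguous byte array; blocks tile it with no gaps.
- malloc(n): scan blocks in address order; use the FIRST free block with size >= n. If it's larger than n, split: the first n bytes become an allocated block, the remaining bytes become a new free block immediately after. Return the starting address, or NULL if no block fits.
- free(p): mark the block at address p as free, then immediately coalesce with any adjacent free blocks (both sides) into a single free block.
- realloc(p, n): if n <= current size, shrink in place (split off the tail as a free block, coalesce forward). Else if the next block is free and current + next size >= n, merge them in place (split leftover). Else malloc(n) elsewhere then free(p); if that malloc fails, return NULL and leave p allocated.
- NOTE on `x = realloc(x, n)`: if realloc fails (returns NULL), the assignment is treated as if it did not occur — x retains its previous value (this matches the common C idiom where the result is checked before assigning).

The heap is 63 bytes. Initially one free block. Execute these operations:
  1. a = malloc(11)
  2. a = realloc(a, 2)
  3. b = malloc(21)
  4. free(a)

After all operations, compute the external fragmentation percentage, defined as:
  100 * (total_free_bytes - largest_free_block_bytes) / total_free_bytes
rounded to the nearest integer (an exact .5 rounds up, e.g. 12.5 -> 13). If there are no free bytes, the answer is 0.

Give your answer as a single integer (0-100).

Answer: 5

Derivation:
Op 1: a = malloc(11) -> a = 0; heap: [0-10 ALLOC][11-62 FREE]
Op 2: a = realloc(a, 2) -> a = 0; heap: [0-1 ALLOC][2-62 FREE]
Op 3: b = malloc(21) -> b = 2; heap: [0-1 ALLOC][2-22 ALLOC][23-62 FREE]
Op 4: free(a) -> (freed a); heap: [0-1 FREE][2-22 ALLOC][23-62 FREE]
Free blocks: [2 40] total_free=42 largest=40 -> 100*(42-40)/42 = 200/42 ≈ 4.762 -> rounds to 5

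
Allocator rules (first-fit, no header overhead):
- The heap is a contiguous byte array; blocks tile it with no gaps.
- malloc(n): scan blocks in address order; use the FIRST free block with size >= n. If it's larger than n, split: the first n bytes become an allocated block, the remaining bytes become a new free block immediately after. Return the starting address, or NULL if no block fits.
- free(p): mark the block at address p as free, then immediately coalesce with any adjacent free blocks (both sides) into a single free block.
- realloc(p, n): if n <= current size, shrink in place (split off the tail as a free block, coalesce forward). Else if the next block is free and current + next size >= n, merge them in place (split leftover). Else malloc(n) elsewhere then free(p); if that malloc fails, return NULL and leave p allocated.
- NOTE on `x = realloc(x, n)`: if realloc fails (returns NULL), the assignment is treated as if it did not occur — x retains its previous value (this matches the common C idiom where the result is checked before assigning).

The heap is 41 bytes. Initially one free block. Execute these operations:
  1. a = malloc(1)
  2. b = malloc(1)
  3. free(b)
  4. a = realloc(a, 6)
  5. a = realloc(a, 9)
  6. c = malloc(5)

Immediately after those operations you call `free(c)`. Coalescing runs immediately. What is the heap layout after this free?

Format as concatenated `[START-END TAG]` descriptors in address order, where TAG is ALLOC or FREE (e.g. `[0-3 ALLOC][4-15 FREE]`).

Answer: [0-8 ALLOC][9-40 FREE]

Derivation:
Op 1: a = malloc(1) -> a = 0; heap: [0-0 ALLOC][1-40 FREE]
Op 2: b = malloc(1) -> b = 1; heap: [0-0 ALLOC][1-1 ALLOC][2-40 FREE]
Op 3: free(b) -> (freed b); heap: [0-0 ALLOC][1-40 FREE]
Op 4: a = realloc(a, 6) -> a = 0; heap: [0-5 ALLOC][6-40 FREE]
Op 5: a = realloc(a, 9) -> a = 0; heap: [0-8 ALLOC][9-40 FREE]
Op 6: c = malloc(5) -> c = 9; heap: [0-8 ALLOC][9-13 ALLOC][14-40 FREE]
free(c): c = 9 -> block [9-13 ALLOC]; mark free, coalesce with adjacent free neighbors -> [0-8 ALLOC][9-40 FREE]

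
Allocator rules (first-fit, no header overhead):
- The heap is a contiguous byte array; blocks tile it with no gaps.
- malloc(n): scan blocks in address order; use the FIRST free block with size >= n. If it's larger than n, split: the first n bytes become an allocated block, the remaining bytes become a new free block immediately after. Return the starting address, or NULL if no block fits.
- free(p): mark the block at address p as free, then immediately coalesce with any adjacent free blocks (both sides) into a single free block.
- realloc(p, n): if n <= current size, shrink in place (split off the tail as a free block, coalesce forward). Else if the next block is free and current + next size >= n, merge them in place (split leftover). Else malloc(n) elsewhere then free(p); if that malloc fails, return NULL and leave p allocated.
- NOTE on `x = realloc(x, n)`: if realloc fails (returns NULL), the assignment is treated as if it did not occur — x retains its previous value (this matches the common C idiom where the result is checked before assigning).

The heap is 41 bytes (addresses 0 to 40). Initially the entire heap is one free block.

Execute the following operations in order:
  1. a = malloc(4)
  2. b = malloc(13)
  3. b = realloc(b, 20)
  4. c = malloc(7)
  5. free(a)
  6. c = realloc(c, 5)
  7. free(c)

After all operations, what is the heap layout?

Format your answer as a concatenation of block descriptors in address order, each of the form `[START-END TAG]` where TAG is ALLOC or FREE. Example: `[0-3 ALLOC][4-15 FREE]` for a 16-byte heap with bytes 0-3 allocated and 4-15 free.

Answer: [0-3 FREE][4-23 ALLOC][24-40 FREE]

Derivation:
Op 1: a = malloc(4) -> a = 0; heap: [0-3 ALLOC][4-40 FREE]
Op 2: b = malloc(13) -> b = 4; heap: [0-3 ALLOC][4-16 ALLOC][17-40 FREE]
Op 3: b = realloc(b, 20) -> b = 4; heap: [0-3 ALLOC][4-23 ALLOC][24-40 FREE]
Op 4: c = malloc(7) -> c = 24; heap: [0-3 ALLOC][4-23 ALLOC][24-30 ALLOC][31-40 FREE]
Op 5: free(a) -> (freed a); heap: [0-3 FREE][4-23 ALLOC][24-30 ALLOC][31-40 FREE]
Op 6: c = realloc(c, 5) -> c = 24; heap: [0-3 FREE][4-23 ALLOC][24-28 ALLOC][29-40 FREE]
Op 7: free(c) -> (freed c); heap: [0-3 FREE][4-23 ALLOC][24-40 FREE]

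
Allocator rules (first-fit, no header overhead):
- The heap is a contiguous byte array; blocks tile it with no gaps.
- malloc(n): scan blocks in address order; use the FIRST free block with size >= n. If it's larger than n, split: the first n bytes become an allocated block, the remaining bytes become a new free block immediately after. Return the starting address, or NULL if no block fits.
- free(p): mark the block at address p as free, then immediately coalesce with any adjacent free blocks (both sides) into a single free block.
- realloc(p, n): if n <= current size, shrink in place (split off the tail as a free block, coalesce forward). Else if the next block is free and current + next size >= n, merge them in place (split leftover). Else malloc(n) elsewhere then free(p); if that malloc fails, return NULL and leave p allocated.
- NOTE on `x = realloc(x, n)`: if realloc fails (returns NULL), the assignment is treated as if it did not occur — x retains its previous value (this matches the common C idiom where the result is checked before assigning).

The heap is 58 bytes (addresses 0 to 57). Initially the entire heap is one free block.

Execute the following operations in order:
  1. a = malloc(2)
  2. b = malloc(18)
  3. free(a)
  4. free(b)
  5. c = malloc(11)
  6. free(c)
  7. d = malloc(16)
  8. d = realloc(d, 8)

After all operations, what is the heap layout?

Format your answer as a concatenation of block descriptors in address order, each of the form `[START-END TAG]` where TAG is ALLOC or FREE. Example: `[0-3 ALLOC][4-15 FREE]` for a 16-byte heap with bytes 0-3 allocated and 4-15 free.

Answer: [0-7 ALLOC][8-57 FREE]

Derivation:
Op 1: a = malloc(2) -> a = 0; heap: [0-1 ALLOC][2-57 FREE]
Op 2: b = malloc(18) -> b = 2; heap: [0-1 ALLOC][2-19 ALLOC][20-57 FREE]
Op 3: free(a) -> (freed a); heap: [0-1 FREE][2-19 ALLOC][20-57 FREE]
Op 4: free(b) -> (freed b); heap: [0-57 FREE]
Op 5: c = malloc(11) -> c = 0; heap: [0-10 ALLOC][11-57 FREE]
Op 6: free(c) -> (freed c); heap: [0-57 FREE]
Op 7: d = malloc(16) -> d = 0; heap: [0-15 ALLOC][16-57 FREE]
Op 8: d = realloc(d, 8) -> d = 0; heap: [0-7 ALLOC][8-57 FREE]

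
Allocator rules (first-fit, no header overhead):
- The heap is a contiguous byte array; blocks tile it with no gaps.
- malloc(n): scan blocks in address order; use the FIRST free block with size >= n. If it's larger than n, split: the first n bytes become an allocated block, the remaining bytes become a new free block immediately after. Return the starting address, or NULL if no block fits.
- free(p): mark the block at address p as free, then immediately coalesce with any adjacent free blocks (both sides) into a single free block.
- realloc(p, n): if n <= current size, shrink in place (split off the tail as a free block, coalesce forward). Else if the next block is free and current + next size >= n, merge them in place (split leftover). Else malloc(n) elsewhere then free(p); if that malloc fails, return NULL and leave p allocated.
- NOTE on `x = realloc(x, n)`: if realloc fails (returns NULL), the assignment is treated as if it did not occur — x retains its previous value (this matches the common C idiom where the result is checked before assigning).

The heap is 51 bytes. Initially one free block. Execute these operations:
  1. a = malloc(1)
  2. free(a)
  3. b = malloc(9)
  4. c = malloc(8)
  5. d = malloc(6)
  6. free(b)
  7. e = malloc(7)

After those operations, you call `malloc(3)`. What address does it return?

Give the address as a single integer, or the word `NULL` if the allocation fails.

Op 1: a = malloc(1) -> a = 0; heap: [0-0 ALLOC][1-50 FREE]
Op 2: free(a) -> (freed a); heap: [0-50 FREE]
Op 3: b = malloc(9) -> b = 0; heap: [0-8 ALLOC][9-50 FREE]
Op 4: c = malloc(8) -> c = 9; heap: [0-8 ALLOC][9-16 ALLOC][17-50 FREE]
Op 5: d = malloc(6) -> d = 17; heap: [0-8 ALLOC][9-16 ALLOC][17-22 ALLOC][23-50 FREE]
Op 6: free(b) -> (freed b); heap: [0-8 FREE][9-16 ALLOC][17-22 ALLOC][23-50 FREE]
Op 7: e = malloc(7) -> e = 0; heap: [0-6 ALLOC][7-8 FREE][9-16 ALLOC][17-22 ALLOC][23-50 FREE]
malloc(3): first-fit scan over [0-6 ALLOC][7-8 FREE][9-16 ALLOC][17-22 ALLOC][23-50 FREE] -> 23

Answer: 23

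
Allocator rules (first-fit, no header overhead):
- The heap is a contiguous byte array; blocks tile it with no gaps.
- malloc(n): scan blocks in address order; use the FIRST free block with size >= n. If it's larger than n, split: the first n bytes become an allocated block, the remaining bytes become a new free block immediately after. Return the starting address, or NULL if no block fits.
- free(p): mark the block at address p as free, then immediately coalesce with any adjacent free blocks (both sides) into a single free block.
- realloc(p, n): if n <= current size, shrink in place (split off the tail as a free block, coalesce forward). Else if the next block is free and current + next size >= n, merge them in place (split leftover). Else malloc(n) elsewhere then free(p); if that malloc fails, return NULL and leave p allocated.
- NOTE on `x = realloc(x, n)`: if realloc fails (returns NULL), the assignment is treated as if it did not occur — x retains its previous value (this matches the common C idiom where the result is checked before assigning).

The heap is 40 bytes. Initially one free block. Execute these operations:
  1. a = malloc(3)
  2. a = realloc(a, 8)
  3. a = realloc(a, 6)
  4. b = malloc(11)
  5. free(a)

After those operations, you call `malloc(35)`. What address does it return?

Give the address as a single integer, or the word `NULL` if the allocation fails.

Op 1: a = malloc(3) -> a = 0; heap: [0-2 ALLOC][3-39 FREE]
Op 2: a = realloc(a, 8) -> a = 0; heap: [0-7 ALLOC][8-39 FREE]
Op 3: a = realloc(a, 6) -> a = 0; heap: [0-5 ALLOC][6-39 FREE]
Op 4: b = malloc(11) -> b = 6; heap: [0-5 ALLOC][6-16 ALLOC][17-39 FREE]
Op 5: free(a) -> (freed a); heap: [0-5 FREE][6-16 ALLOC][17-39 FREE]
malloc(35): first-fit scan over [0-5 FREE][6-16 ALLOC][17-39 FREE] -> NULL

Answer: NULL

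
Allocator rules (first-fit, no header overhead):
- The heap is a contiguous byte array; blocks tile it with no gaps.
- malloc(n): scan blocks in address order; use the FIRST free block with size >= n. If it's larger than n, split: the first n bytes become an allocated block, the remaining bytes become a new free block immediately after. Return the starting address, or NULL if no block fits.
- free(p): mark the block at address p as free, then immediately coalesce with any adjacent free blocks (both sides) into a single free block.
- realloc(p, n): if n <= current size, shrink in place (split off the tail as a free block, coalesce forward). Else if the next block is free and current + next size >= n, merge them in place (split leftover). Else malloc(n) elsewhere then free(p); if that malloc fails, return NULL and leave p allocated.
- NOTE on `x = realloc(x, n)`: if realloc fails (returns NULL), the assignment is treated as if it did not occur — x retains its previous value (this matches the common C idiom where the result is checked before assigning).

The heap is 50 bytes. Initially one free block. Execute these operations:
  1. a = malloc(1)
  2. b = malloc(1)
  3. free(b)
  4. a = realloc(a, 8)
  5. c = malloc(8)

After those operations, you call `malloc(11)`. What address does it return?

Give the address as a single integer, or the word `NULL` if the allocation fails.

Answer: 16

Derivation:
Op 1: a = malloc(1) -> a = 0; heap: [0-0 ALLOC][1-49 FREE]
Op 2: b = malloc(1) -> b = 1; heap: [0-0 ALLOC][1-1 ALLOC][2-49 FREE]
Op 3: free(b) -> (freed b); heap: [0-0 ALLOC][1-49 FREE]
Op 4: a = realloc(a, 8) -> a = 0; heap: [0-7 ALLOC][8-49 FREE]
Op 5: c = malloc(8) -> c = 8; heap: [0-7 ALLOC][8-15 ALLOC][16-49 FREE]
malloc(11): first-fit scan over [0-7 ALLOC][8-15 ALLOC][16-49 FREE] -> 16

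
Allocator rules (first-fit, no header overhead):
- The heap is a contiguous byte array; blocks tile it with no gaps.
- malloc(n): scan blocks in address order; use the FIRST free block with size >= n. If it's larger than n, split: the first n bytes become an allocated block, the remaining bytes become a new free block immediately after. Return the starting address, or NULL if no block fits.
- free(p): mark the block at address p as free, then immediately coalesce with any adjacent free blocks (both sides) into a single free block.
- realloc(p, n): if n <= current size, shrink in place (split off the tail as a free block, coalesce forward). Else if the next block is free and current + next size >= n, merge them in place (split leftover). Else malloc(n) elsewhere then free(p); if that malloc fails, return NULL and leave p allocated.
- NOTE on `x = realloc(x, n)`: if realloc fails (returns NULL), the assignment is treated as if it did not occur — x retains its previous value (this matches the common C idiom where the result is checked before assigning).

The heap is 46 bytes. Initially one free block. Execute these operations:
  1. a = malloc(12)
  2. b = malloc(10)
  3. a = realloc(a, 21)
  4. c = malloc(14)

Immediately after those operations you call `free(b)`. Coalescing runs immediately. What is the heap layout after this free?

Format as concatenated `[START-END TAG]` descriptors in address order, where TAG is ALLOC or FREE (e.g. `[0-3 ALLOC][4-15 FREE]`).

Op 1: a = malloc(12) -> a = 0; heap: [0-11 ALLOC][12-45 FREE]
Op 2: b = malloc(10) -> b = 12; heap: [0-11 ALLOC][12-21 ALLOC][22-45 FREE]
Op 3: a = realloc(a, 21) -> a = 22; heap: [0-11 FREE][12-21 ALLOC][22-42 ALLOC][43-45 FREE]
Op 4: c = malloc(14) -> c = NULL; heap: [0-11 FREE][12-21 ALLOC][22-42 ALLOC][43-45 FREE]
free(b): b = 12 -> block [12-21 ALLOC]; mark free, coalesce with adjacent free neighbors -> [0-21 FREE][22-42 ALLOC][43-45 FREE]

Answer: [0-21 FREE][22-42 ALLOC][43-45 FREE]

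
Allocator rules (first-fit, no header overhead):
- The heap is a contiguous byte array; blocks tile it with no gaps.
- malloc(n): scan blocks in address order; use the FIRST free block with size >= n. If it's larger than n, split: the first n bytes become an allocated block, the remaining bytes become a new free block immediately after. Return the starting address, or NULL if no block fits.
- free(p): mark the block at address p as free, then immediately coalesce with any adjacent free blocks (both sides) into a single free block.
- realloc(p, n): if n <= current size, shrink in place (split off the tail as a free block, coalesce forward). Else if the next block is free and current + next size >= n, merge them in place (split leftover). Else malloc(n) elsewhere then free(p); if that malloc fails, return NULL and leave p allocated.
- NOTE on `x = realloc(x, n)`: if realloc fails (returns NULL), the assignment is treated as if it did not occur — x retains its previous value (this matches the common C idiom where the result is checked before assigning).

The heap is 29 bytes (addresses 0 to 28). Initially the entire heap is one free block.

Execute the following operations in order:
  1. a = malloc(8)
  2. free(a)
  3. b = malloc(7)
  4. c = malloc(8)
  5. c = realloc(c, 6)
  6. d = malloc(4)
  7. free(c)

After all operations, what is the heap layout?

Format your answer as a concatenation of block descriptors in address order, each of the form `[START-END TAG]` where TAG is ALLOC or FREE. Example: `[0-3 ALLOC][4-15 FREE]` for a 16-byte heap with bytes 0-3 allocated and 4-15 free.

Op 1: a = malloc(8) -> a = 0; heap: [0-7 ALLOC][8-28 FREE]
Op 2: free(a) -> (freed a); heap: [0-28 FREE]
Op 3: b = malloc(7) -> b = 0; heap: [0-6 ALLOC][7-28 FREE]
Op 4: c = malloc(8) -> c = 7; heap: [0-6 ALLOC][7-14 ALLOC][15-28 FREE]
Op 5: c = realloc(c, 6) -> c = 7; heap: [0-6 ALLOC][7-12 ALLOC][13-28 FREE]
Op 6: d = malloc(4) -> d = 13; heap: [0-6 ALLOC][7-12 ALLOC][13-16 ALLOC][17-28 FREE]
Op 7: free(c) -> (freed c); heap: [0-6 ALLOC][7-12 FREE][13-16 ALLOC][17-28 FREE]

Answer: [0-6 ALLOC][7-12 FREE][13-16 ALLOC][17-28 FREE]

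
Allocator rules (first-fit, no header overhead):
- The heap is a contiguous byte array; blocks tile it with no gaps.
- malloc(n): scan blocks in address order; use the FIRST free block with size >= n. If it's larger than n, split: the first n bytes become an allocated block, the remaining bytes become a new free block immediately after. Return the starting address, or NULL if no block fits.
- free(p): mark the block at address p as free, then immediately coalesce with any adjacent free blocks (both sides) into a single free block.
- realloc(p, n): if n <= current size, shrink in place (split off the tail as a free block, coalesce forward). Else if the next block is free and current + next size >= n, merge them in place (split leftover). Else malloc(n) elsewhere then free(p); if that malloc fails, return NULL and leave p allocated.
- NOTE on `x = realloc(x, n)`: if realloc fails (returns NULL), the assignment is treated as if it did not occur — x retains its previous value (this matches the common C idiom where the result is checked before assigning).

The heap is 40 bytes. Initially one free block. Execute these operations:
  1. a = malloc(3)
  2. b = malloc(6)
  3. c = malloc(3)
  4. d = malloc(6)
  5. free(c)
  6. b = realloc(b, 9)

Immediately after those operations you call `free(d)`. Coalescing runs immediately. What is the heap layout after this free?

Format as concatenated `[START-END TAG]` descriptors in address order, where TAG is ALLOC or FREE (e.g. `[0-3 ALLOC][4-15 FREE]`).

Answer: [0-2 ALLOC][3-11 ALLOC][12-39 FREE]

Derivation:
Op 1: a = malloc(3) -> a = 0; heap: [0-2 ALLOC][3-39 FREE]
Op 2: b = malloc(6) -> b = 3; heap: [0-2 ALLOC][3-8 ALLOC][9-39 FREE]
Op 3: c = malloc(3) -> c = 9; heap: [0-2 ALLOC][3-8 ALLOC][9-11 ALLOC][12-39 FREE]
Op 4: d = malloc(6) -> d = 12; heap: [0-2 ALLOC][3-8 ALLOC][9-11 ALLOC][12-17 ALLOC][18-39 FREE]
Op 5: free(c) -> (freed c); heap: [0-2 ALLOC][3-8 ALLOC][9-11 FREE][12-17 ALLOC][18-39 FREE]
Op 6: b = realloc(b, 9) -> b = 3; heap: [0-2 ALLOC][3-11 ALLOC][12-17 ALLOC][18-39 FREE]
free(d): d = 12 -> block [12-17 ALLOC]; mark free, coalesce with adjacent free neighbors -> [0-2 ALLOC][3-11 ALLOC][12-39 FREE]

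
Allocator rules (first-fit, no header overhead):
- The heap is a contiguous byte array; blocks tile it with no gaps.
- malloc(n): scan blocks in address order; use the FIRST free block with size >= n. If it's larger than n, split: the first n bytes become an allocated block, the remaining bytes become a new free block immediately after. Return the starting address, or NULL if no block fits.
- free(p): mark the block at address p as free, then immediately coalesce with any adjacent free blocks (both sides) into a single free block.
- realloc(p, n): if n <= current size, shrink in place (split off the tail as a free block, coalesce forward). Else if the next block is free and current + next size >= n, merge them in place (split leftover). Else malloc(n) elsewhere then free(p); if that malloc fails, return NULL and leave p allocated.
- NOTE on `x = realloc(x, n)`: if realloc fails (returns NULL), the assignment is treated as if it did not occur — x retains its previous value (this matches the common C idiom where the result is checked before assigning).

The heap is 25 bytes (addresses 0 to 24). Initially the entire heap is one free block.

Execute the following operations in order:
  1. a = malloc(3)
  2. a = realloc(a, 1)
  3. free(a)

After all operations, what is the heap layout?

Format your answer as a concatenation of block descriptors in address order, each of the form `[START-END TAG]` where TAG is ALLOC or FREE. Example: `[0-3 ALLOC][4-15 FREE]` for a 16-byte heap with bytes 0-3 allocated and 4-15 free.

Answer: [0-24 FREE]

Derivation:
Op 1: a = malloc(3) -> a = 0; heap: [0-2 ALLOC][3-24 FREE]
Op 2: a = realloc(a, 1) -> a = 0; heap: [0-0 ALLOC][1-24 FREE]
Op 3: free(a) -> (freed a); heap: [0-24 FREE]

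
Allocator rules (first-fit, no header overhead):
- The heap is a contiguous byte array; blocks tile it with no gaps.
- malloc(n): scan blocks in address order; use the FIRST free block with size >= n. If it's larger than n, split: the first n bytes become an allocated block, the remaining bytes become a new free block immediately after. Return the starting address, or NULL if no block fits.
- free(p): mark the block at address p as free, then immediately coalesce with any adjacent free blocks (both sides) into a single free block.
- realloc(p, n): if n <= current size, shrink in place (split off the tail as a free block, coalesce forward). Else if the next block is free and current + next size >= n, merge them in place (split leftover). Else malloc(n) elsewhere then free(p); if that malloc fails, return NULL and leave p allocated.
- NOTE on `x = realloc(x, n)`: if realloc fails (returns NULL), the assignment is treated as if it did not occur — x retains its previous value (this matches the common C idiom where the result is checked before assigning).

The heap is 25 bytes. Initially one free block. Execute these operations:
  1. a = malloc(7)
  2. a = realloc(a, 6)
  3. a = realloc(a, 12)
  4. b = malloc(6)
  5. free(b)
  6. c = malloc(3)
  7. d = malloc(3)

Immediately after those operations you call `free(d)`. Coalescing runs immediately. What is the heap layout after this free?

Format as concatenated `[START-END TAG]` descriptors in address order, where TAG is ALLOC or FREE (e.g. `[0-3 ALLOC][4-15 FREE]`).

Answer: [0-11 ALLOC][12-14 ALLOC][15-24 FREE]

Derivation:
Op 1: a = malloc(7) -> a = 0; heap: [0-6 ALLOC][7-24 FREE]
Op 2: a = realloc(a, 6) -> a = 0; heap: [0-5 ALLOC][6-24 FREE]
Op 3: a = realloc(a, 12) -> a = 0; heap: [0-11 ALLOC][12-24 FREE]
Op 4: b = malloc(6) -> b = 12; heap: [0-11 ALLOC][12-17 ALLOC][18-24 FREE]
Op 5: free(b) -> (freed b); heap: [0-11 ALLOC][12-24 FREE]
Op 6: c = malloc(3) -> c = 12; heap: [0-11 ALLOC][12-14 ALLOC][15-24 FREE]
Op 7: d = malloc(3) -> d = 15; heap: [0-11 ALLOC][12-14 ALLOC][15-17 ALLOC][18-24 FREE]
free(d): d = 15 -> block [15-17 ALLOC]; mark free, coalesce with adjacent free neighbors -> [0-11 ALLOC][12-14 ALLOC][15-24 FREE]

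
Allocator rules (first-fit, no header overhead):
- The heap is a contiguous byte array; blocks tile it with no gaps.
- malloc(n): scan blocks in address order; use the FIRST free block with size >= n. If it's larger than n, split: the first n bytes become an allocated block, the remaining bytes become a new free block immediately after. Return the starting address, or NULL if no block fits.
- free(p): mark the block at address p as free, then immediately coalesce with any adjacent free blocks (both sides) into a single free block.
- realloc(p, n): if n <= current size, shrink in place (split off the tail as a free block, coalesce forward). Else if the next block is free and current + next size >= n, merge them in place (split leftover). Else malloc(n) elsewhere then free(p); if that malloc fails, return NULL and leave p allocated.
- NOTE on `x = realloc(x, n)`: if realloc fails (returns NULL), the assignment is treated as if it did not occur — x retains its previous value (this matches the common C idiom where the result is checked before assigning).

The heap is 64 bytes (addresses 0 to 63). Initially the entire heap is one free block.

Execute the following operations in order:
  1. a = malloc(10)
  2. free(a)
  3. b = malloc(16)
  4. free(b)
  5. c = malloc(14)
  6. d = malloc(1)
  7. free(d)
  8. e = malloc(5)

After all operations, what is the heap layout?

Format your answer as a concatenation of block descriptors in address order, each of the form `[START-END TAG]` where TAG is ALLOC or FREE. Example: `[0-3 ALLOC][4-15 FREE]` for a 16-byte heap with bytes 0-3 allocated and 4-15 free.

Answer: [0-13 ALLOC][14-18 ALLOC][19-63 FREE]

Derivation:
Op 1: a = malloc(10) -> a = 0; heap: [0-9 ALLOC][10-63 FREE]
Op 2: free(a) -> (freed a); heap: [0-63 FREE]
Op 3: b = malloc(16) -> b = 0; heap: [0-15 ALLOC][16-63 FREE]
Op 4: free(b) -> (freed b); heap: [0-63 FREE]
Op 5: c = malloc(14) -> c = 0; heap: [0-13 ALLOC][14-63 FREE]
Op 6: d = malloc(1) -> d = 14; heap: [0-13 ALLOC][14-14 ALLOC][15-63 FREE]
Op 7: free(d) -> (freed d); heap: [0-13 ALLOC][14-63 FREE]
Op 8: e = malloc(5) -> e = 14; heap: [0-13 ALLOC][14-18 ALLOC][19-63 FREE]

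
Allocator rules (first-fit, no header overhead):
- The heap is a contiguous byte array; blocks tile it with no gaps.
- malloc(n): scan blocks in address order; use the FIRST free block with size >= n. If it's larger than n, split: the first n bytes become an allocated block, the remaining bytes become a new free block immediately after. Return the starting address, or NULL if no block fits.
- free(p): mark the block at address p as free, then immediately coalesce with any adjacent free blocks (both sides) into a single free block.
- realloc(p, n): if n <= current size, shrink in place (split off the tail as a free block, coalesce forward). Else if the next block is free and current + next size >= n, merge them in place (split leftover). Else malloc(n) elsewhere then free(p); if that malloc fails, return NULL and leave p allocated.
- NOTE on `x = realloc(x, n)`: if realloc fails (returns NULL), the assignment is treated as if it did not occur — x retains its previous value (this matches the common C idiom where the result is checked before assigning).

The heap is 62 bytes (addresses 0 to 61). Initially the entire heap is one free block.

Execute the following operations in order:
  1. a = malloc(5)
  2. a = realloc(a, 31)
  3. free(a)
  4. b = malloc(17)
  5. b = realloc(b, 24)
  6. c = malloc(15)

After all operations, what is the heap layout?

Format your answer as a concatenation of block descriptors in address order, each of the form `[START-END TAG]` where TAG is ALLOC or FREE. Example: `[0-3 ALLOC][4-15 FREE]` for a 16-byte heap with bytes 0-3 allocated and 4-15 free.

Op 1: a = malloc(5) -> a = 0; heap: [0-4 ALLOC][5-61 FREE]
Op 2: a = realloc(a, 31) -> a = 0; heap: [0-30 ALLOC][31-61 FREE]
Op 3: free(a) -> (freed a); heap: [0-61 FREE]
Op 4: b = malloc(17) -> b = 0; heap: [0-16 ALLOC][17-61 FREE]
Op 5: b = realloc(b, 24) -> b = 0; heap: [0-23 ALLOC][24-61 FREE]
Op 6: c = malloc(15) -> c = 24; heap: [0-23 ALLOC][24-38 ALLOC][39-61 FREE]

Answer: [0-23 ALLOC][24-38 ALLOC][39-61 FREE]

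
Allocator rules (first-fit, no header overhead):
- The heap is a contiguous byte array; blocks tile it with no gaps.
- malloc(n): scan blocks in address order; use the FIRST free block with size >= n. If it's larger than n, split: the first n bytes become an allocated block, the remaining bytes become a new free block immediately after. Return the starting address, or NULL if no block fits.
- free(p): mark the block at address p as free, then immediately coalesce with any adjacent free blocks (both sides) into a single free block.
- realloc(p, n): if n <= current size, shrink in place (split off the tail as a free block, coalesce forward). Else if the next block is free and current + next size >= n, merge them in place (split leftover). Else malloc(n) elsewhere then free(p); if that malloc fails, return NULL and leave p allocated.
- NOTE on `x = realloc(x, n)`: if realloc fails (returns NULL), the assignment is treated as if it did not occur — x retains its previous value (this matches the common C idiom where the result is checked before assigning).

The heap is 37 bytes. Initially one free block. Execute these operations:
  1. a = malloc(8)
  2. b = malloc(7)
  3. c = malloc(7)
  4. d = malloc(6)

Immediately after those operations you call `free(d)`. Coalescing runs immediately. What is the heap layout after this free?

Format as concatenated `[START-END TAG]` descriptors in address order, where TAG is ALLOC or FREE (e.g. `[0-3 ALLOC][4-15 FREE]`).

Op 1: a = malloc(8) -> a = 0; heap: [0-7 ALLOC][8-36 FREE]
Op 2: b = malloc(7) -> b = 8; heap: [0-7 ALLOC][8-14 ALLOC][15-36 FREE]
Op 3: c = malloc(7) -> c = 15; heap: [0-7 ALLOC][8-14 ALLOC][15-21 ALLOC][22-36 FREE]
Op 4: d = malloc(6) -> d = 22; heap: [0-7 ALLOC][8-14 ALLOC][15-21 ALLOC][22-27 ALLOC][28-36 FREE]
free(d): d = 22 -> block [22-27 ALLOC]; mark free, coalesce with adjacent free neighbors -> [0-7 ALLOC][8-14 ALLOC][15-21 ALLOC][22-36 FREE]

Answer: [0-7 ALLOC][8-14 ALLOC][15-21 ALLOC][22-36 FREE]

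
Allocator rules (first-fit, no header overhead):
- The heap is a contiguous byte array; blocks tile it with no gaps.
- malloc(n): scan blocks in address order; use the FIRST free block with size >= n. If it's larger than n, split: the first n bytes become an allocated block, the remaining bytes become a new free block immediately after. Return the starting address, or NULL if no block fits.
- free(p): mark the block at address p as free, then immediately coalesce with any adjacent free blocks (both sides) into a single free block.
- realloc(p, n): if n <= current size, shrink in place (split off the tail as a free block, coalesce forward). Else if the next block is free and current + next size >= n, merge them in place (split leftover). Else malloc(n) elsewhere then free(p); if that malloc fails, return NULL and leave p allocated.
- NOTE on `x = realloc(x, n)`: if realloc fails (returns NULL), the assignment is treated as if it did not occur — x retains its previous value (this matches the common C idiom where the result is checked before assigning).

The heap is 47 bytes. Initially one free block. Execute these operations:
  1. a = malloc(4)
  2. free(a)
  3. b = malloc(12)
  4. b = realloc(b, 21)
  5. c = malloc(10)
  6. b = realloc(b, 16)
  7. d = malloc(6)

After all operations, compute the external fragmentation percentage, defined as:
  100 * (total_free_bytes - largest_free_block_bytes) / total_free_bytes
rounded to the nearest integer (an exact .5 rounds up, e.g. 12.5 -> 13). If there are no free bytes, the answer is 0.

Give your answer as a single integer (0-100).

Op 1: a = malloc(4) -> a = 0; heap: [0-3 ALLOC][4-46 FREE]
Op 2: free(a) -> (freed a); heap: [0-46 FREE]
Op 3: b = malloc(12) -> b = 0; heap: [0-11 ALLOC][12-46 FREE]
Op 4: b = realloc(b, 21) -> b = 0; heap: [0-20 ALLOC][21-46 FREE]
Op 5: c = malloc(10) -> c = 21; heap: [0-20 ALLOC][21-30 ALLOC][31-46 FREE]
Op 6: b = realloc(b, 16) -> b = 0; heap: [0-15 ALLOC][16-20 FREE][21-30 ALLOC][31-46 FREE]
Op 7: d = malloc(6) -> d = 31; heap: [0-15 ALLOC][16-20 FREE][21-30 ALLOC][31-36 ALLOC][37-46 FREE]
Free blocks: [5 10] total_free=15 largest=10 -> 100*(15-10)/15 = 500/15 ≈ 33.333 -> rounds to 33

Answer: 33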